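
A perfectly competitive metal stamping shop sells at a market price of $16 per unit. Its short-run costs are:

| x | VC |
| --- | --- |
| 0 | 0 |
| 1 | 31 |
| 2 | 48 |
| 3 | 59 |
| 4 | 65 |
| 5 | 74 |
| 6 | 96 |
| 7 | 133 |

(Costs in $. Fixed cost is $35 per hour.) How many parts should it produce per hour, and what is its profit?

x = 5; profit = -$29

Compute π = P·x − TC at each output: x=0: -35; x=1: -50; x=2: -51; x=3: -46; x=4: -36; x=5: -29; x=6: -35; x=7: -56.
Profit is maximized at x = 5. AVC there is 74/5 = $14.80 ≤ P, so producing beats shutting down (which would give -$35).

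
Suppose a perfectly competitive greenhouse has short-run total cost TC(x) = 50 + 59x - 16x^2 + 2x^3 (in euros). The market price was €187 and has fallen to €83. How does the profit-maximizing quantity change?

MC = 59 - 32x + 6x^2; the shutdown threshold is min AVC = €27 (at x = 4).
With P = €187 above the shutdown price, P = MC gives x = 8.
At P = €83 ≥ min AVC, set P = MC: x = 6. The firm stays open but cuts output.

Output falls from 8 to 6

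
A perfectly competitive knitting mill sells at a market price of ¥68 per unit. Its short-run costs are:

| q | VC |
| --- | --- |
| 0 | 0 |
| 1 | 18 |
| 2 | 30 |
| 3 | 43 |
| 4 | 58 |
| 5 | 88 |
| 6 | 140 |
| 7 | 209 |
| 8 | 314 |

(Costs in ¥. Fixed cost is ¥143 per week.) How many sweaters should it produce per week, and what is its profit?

Profit at each row (π = 68q − TC): q=0: -143; q=1: -93; q=2: -37; q=3: 18; q=4: 71; q=5: 109; q=6: 125; q=7: 124; q=8: 87.
Profit is maximized at q = 6. AVC there is 140/6 = ¥23.33 ≤ P, so producing beats shutting down (which would give -¥143).

q = 6; profit = ¥125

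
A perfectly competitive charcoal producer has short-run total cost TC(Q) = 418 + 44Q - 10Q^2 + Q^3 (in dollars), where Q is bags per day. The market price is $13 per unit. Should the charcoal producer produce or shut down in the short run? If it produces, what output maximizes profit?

Variable cost is VC = 44Q - 10Q^2 + Q^3, so AVC = VC/Q = 44 - 10Q + Q^2 and MC = dTC/dQ = 44 - 20Q + 3Q^2.
The AVC parabola has its vertex at Q = 10/2 = 5, where AVC = 44 - 10·5 + 5^2 = $19.
P = $13 lies below min AVC = $19; no output level covers variable cost.
The firm minimizes its loss by shutting down and losing only its fixed cost of $418.

Shut down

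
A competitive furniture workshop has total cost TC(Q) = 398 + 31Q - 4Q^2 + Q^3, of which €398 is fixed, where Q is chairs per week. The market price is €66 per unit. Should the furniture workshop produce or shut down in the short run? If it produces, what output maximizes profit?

Produce at Q = 5

Variable cost is VC = 31Q - 4Q^2 + Q^3, so AVC = VC/Q = 31 - 4Q + Q^2 and MC = dTC/dQ = 31 - 8Q + 3Q^2.
AVC hits its minimum where MC = AVC, at Q = 2, giving min AVC = 31 - 4·2 + 2^2 = €27.
Since P = €66 ≥ min AVC = €27, price covers variable cost and the firm should produce.
Set P = MC: 66 = 31 - 8Q + 3Q^2 → -35 - 8Q + 3Q^2 = 0. The roots are Q = -7/3 and Q = 5; the profit-maximizing output is on the rising part of MC, so Q* = 5.
Check: AVC at Q = 5 is €36 ≤ P, so revenue covers variable cost.
Profit = P·Q − TC = 66·5 − 578 = -€248, a loss, but smaller than the €398 fixed cost the firm would lose by shutting down.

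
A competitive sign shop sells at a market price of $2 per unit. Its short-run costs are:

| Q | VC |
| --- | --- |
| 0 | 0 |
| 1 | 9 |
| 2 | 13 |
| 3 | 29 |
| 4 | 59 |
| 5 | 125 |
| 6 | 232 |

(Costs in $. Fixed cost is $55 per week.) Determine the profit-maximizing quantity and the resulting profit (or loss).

Compute π = P·Q − TC at each output: Q=0: -55; Q=1: -62; Q=2: -64; Q=3: -78; Q=4: -106; Q=5: -170; Q=6: -275.
Profit is highest at Q = 0. Equivalently, the lowest AVC in the table is 13/2 ≈ $6.50 at Q = 2, and P = $2 falls below it — price never covers variable cost, so the firm shuts down and loses only its fixed cost.

Q = 0 (shut down); profit = -$55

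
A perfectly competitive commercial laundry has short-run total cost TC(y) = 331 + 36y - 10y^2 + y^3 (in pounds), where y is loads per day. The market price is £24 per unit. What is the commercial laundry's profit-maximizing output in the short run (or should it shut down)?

Variable cost is VC = 36y - 10y^2 + y^3, so AVC = VC/y = 36 - 10y + y^2 and MC = dTC/dy = 36 - 20y + 3y^2.
The AVC parabola has its vertex at y = 10/2 = 5, where AVC = 36 - 10·5 + 5^2 = £11.
P = £24 exceeds min AVC = £11, so the firm stays open.
Set P = MC: 24 = 36 - 20y + 3y^2 → 12 - 20y + 3y^2 = 0. The roots are y = 2/3 and y = 6; the profit-maximizing output is on the rising part of MC, so y* = 6.
Check: AVC at y = 6 is £12 ≤ P, so revenue covers variable cost.
Profit = P·y − TC = 24·6 − 403 = -£259, a loss, but smaller than the £331 fixed cost the firm would lose by shutting down.

Produce at y = 6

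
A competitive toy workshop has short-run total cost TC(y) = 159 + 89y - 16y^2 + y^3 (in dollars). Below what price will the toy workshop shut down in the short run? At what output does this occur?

The shutdown price is the minimum of AVC. VC = 89y - 16y^2 + y^3, so AVC = 89 - 16y + y^2.
dAVC/dy = -16 + 2y = 0 gives y = 8. min AVC = 89 - 16·8 + 8^2 = 25.
The firm shuts down for any P below $25.

$25 per unit, at y = 8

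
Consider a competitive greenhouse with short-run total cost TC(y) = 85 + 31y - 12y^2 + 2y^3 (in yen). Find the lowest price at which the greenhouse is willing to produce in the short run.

¥13 per unit

The firm shuts down when price falls below the minimum of average variable cost. AVC = VC/y = 31 - 12y + 2y^2.
At the minimum of AVC, MC = AVC. MC = 31 - 24y + 6y^2; setting MC = AVC gives 4y^2 - 12y = 0, so y = 3. min AVC = 13.
For P < ¥13 the firm produces nothing.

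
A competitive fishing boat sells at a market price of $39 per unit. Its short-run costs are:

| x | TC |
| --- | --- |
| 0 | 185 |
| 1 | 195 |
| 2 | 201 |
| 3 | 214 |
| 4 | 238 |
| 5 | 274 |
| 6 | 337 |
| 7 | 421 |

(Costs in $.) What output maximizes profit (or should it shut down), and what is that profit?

x = 5; profit = -$79

Compute π = P·x − TC at each output: x=0: -185; x=1: -156; x=2: -123; x=3: -97; x=4: -82; x=5: -79; x=6: -103; x=7: -148.
Profit is maximized at x = 5. AVC there is 89/5 = $17.80 ≤ P, so producing beats shutting down (which would give -$185).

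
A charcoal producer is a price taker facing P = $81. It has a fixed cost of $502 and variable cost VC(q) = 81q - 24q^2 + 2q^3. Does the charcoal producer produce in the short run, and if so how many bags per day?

Produce at q = 8

Strip out fixed cost: VC = 81q - 24q^2 + 2q^3. Then AVC = 81 - 24q + 2q^2 and MC = 81 - 48q + 6q^2.
AVC hits its minimum where MC = AVC, at q = 6, giving min AVC = 81 - 24·6 + 2·6^2 = $9.
Since P = $81 ≥ min AVC = $9, price covers variable cost and the firm should produce.
Solving P = MC: -48q + 6q^2 = 0 ⇒ q = 0 or 8. On the upward-sloping branch, q* = 8.
Check: AVC at q = 8 is $17 ≤ P, so revenue covers variable cost.
Profit = P·q − TC = 81·8 − 638 = $10.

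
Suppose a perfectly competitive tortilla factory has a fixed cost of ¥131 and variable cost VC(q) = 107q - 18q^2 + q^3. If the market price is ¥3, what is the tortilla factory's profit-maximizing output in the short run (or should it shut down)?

Shut down

Variable cost is VC = 107q - 18q^2 + q^3, so AVC = VC/q = 107 - 18q + q^2 and MC = dTC/dq = 107 - 36q + 3q^2.
AVC is minimized where dAVC/dq = -18 + 2q = 0, at q = 9; min AVC = 107 - 18·9 + 9^2 = ¥26.
Since P = ¥3 < min AVC = ¥26, price fails to cover variable cost at any output.
Best response: produce nothing and absorb the ¥131 fixed cost.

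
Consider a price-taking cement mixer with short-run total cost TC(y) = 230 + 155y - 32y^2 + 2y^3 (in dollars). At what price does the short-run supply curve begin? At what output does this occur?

Short-run supply begins at min AVC. From VC = 155y - 32y^2 + 2y^3, AVC = 155 - 32y + 2y^2.
At the minimum of AVC, MC = AVC. MC = 155 - 64y + 6y^2; setting MC = AVC gives 4y^2 - 32y = 0, so y = 8. min AVC = 27.
The firm shuts down for any P below $27.

$27 per unit, at y = 8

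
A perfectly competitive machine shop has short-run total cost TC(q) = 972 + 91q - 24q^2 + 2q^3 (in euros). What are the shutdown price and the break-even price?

Shutdown price = €19; break-even price = €145

AVC = 91 - 24q + 2q^2; minimized at q = 6, giving min AVC = €19. That is the shutdown price.
ATC = 972/q + 91 - 24q + 2q^2. Setting dATC/dq = −972/q^2 − 24 + 4q = 0 gives q = 9 (since 4·9^3 − 24·9^2 = 972).
min ATC = 972/9 + 91 − 24·9 + 2·9^2 = €145. That is the break-even price.
For €19 ≤ P < €145 the firm produces at a loss; below €19 it shuts down.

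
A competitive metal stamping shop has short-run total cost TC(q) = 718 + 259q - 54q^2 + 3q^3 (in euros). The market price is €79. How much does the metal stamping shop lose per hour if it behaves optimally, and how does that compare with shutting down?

AVC = 259 - 54q + 3q^2; min AVC = €16 at q = 9. Since P = €79 ≥ min AVC, the firm produces.
MC = 259 - 108q + 9q^2. Setting P = MC and taking the root on the rising branch gives q* = 10.
TR = 79·10 = 790. TC = 718 + 190 = 908. Profit = 790 − 908 = -€118.
Shutting down would mean losing the fixed cost of €718, so operating at a loss of €118 is better by €600.

Profit = -€118 at q = 10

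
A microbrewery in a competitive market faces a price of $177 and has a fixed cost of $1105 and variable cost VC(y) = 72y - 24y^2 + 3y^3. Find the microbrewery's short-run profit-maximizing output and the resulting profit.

Profit = -$223 at y = 7

AVC = 72 - 24y + 3y^2 has its minimum $24 at y = 4; price $177 clears that bar, so the firm operates.
MC = 72 - 48y + 9y^2. Setting P = MC and taking the root on the rising branch gives y* = 7.
TR = 177·7 = 1239. TC = 1105 + 357 = 1462. Profit = 1239 − 1462 = -$223.
By producing, the firm covers all variable cost plus $882 of fixed cost; shutting down would lose the full $1105.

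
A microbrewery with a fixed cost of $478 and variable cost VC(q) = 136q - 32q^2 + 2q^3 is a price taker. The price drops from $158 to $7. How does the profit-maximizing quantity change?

MC = 136 - 64q + 6q^2; the shutdown threshold is min AVC = $8 (at q = 8).
With P = $158 above the shutdown price, P = MC gives q = 11.
At P = $7 < min AVC = $8, price no longer covers variable cost at any output, so the firm shuts down: q = 0.

Output falls from 11 to 0 (the firm shuts down)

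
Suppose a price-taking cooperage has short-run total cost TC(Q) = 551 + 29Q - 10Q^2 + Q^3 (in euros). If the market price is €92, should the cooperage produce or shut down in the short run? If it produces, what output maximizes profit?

From TC, MC = TC'(Q) = 29 - 20Q + 3Q^2 and AVC = VC/Q = 29 - 10Q + Q^2.
AVC hits its minimum where MC = AVC, at Q = 5, giving min AVC = 29 - 10·5 + 5^2 = €4.
Since P = €92 ≥ min AVC = €4, price covers variable cost and the firm should produce.
Set P = MC: 92 = 29 - 20Q + 3Q^2 → -63 - 20Q + 3Q^2 = 0. The roots are Q = -7/3 and Q = 9; the profit-maximizing output is on the rising part of MC, so Q* = 9.
Check: AVC at Q = 9 is €20 ≤ P, so revenue covers variable cost.
Profit = P·Q − TC = 92·9 − 731 = €97.

Produce at Q = 9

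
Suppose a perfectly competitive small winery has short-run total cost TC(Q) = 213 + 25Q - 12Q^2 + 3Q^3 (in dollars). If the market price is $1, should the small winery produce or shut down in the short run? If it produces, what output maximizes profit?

Shut down

Variable cost is VC = 25Q - 12Q^2 + 3Q^3, so AVC = VC/Q = 25 - 12Q + 3Q^2 and MC = dTC/dQ = 25 - 24Q + 9Q^2.
AVC is minimized where dAVC/dQ = -12 + 6Q = 0, at Q = 2; min AVC = 25 - 12·2 + 3·2^2 = $13.
P = $1 lies below min AVC = $13; no output level covers variable cost.
The firm minimizes its loss by shutting down and losing only its fixed cost of $213.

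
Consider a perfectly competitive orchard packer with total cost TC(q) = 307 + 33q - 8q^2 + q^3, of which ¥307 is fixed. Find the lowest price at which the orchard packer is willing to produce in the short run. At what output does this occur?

¥17 per unit, at q = 4

The shutdown price is the minimum of AVC. VC = 33q - 8q^2 + q^3, so AVC = 33 - 8q + q^2.
dAVC/dq = -8 + 2q = 0 gives q = 4. min AVC = 33 - 8·4 + 4^2 = 17.
So the shutdown price is ¥17.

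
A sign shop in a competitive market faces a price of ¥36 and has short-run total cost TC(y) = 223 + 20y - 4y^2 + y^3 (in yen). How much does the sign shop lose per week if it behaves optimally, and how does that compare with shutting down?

Profit = -¥159 at y = 4

AVC = 20 - 4y + y^2 has its minimum ¥16 at y = 2; price ¥36 clears that bar, so the firm operates.
MC = 20 - 8y + 3y^2. Setting P = MC and taking the root on the rising branch gives y* = 4.
TR = 36·4 = 144. TC = 223 + 80 = 303. Profit = 144 − 303 = -¥159.
Shutting down would mean losing the fixed cost of ¥223, so operating at a loss of ¥159 is better by ¥64.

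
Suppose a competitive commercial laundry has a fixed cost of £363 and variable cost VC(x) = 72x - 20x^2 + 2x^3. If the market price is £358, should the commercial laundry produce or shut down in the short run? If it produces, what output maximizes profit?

Produce at x = 11

From TC, MC = TC'(x) = 72 - 40x + 6x^2 and AVC = VC/x = 72 - 20x + 2x^2.
The AVC parabola has its vertex at x = 20/4 = 5, where AVC = 72 - 20·5 + 2·5^2 = £22.
Because £358 ≥ £22, revenue can cover variable cost; the firm operates.
Solving P = MC: -286 - 40x + 6x^2 = 0 ⇒ x = -13/3 or 11. On the upward-sloping branch, x* = 11.
Check: AVC at x = 11 is £94 ≤ P, so revenue covers variable cost.
Profit = P·x − TC = 358·11 − 1397 = £2541.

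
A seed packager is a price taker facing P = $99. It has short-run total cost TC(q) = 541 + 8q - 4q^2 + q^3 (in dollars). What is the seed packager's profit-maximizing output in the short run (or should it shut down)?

Produce at q = 7

From TC, MC = TC'(q) = 8 - 8q + 3q^2 and AVC = VC/q = 8 - 4q + q^2.
AVC hits its minimum where MC = AVC, at q = 2, giving min AVC = 8 - 4·2 + 2^2 = $4.
Since P = $99 ≥ min AVC = $4, price covers variable cost and the firm should produce.
Set P = MC: 99 = 8 - 8q + 3q^2 → -91 - 8q + 3q^2 = 0. The roots are q = -13/3 and q = 7; the profit-maximizing output is on the rising part of MC, so q* = 7.
Check: AVC at q = 7 is $29 ≤ P, so revenue covers variable cost.
Profit = P·q − TC = 99·7 − 744 = -$51, a loss, but smaller than the $541 fixed cost the firm would lose by shutting down.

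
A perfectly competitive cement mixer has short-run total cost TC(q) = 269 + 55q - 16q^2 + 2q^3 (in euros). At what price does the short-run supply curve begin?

€23 per unit

The firm shuts down when price falls below the minimum of average variable cost. AVC = VC/q = 55 - 16q + 2q^2.
At the minimum of AVC, MC = AVC. MC = 55 - 32q + 6q^2; setting MC = AVC gives 4q^2 - 16q = 0, so q = 4. min AVC = 23.
The firm shuts down for any P below €23.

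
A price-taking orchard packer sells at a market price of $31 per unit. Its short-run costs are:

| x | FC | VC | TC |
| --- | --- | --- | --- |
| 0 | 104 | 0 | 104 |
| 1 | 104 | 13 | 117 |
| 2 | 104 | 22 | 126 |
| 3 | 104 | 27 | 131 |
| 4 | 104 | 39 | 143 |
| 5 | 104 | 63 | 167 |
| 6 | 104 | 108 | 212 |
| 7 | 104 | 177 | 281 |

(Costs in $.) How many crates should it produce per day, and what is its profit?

Profit at each row (π = 31x − TC): x=0: -104; x=1: -86; x=2: -64; x=3: -38; x=4: -19; x=5: -12; x=6: -26; x=7: -64.
Profit is maximized at x = 5. AVC there is 63/5 = $12.60 ≤ P, so producing beats shutting down (which would give -$104).

x = 5; profit = -$12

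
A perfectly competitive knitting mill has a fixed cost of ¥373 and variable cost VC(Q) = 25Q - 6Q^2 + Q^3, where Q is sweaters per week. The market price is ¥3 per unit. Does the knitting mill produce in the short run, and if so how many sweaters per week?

Variable cost is VC = 25Q - 6Q^2 + Q^3, so AVC = VC/Q = 25 - 6Q + Q^2 and MC = dTC/dQ = 25 - 12Q + 3Q^2.
AVC is minimized where dAVC/dQ = -6 + 2Q = 0, at Q = 3; min AVC = 25 - 6·3 + 3^2 = ¥16.
P = ¥3 lies below min AVC = ¥16; no output level covers variable cost.
The firm minimizes its loss by shutting down and losing only its fixed cost of ¥373.

Shut down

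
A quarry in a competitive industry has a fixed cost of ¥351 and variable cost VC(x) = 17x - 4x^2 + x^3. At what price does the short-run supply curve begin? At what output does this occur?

¥13 per unit, at x = 2

Short-run supply begins at min AVC. From VC = 17x - 4x^2 + x^3, AVC = 17 - 4x + x^2.
At the minimum of AVC, MC = AVC. MC = 17 - 8x + 3x^2; setting MC = AVC gives 2x^2 - 4x = 0, so x = 2. min AVC = 13.
For P < ¥13 the firm produces nothing.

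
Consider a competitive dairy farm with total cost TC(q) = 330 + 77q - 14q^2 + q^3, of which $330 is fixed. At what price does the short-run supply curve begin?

$28 per unit

The firm shuts down when price falls below the minimum of average variable cost. AVC = VC/q = 77 - 14q + q^2.
dAVC/dq = -14 + 2q = 0 gives q = 7. min AVC = 77 - 14·7 + 7^2 = 28.
For P < $28 the firm produces nothing.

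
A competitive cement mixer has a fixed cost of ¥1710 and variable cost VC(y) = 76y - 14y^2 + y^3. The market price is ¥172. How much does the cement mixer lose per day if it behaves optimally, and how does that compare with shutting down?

Profit = -¥270 at y = 12

AVC = 76 - 14y + y^2 has its minimum ¥27 at y = 7; price ¥172 clears that bar, so the firm operates.
With MC = 76 - 28y + 3y^2, P = MC on the upward-sloping part at y* = 12.
TR = 172·12 = 2064. TC = 1710 + 624 = 2334. Profit = 2064 − 2334 = -¥270.
By producing, the firm covers all variable cost plus ¥1440 of fixed cost; shutting down would lose the full ¥1710.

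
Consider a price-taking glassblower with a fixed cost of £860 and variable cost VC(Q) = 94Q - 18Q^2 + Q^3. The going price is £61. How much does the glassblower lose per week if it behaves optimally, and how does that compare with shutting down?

Profit = -£376 at Q = 11

AVC = 94 - 18Q + Q^2; min AVC = £13 at Q = 9. Since P = £61 ≥ min AVC, the firm produces.
With MC = 94 - 36Q + 3Q^2, P = MC on the upward-sloping part at Q* = 11.
TR = 61·11 = 671. TC = 860 + 187 = 1047. Profit = 671 − 1047 = -£376.
By producing, the firm covers all variable cost plus £484 of fixed cost; shutting down would lose the full £860.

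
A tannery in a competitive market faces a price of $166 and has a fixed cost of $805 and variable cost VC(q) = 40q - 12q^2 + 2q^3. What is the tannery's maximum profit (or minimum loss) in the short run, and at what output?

AVC = 40 - 12q + 2q^2; min AVC = $22 at q = 3. Since P = $166 ≥ min AVC, the firm produces.
MC = 40 - 24q + 6q^2. Setting P = MC and taking the root on the rising branch gives q* = 7.
TR = 166·7 = 1162. TC = 805 + 378 = 1183. Profit = 1162 − 1183 = -$21.
That loss of $21 beats the $805 the firm would lose by shutting down; producing recovers $784 of fixed cost.

Profit = -$21 at q = 7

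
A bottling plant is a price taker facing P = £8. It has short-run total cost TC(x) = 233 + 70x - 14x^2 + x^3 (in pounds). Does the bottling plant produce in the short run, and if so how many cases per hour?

Shut down

Strip out fixed cost: VC = 70x - 14x^2 + x^3. Then AVC = 70 - 14x + x^2 and MC = 70 - 28x + 3x^2.
The AVC parabola has its vertex at x = 14/2 = 7, where AVC = 70 - 14·7 + 7^2 = £21.
P = £8 lies below min AVC = £21; no output level covers variable cost.
Shutting down limits the loss to fixed cost, £233.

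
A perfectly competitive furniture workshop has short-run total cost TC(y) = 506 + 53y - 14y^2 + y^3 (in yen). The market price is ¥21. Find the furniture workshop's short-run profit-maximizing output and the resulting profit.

Profit = -¥378 at y = 8

AVC = 53 - 14y + y^2 has its minimum ¥4 at y = 7; price ¥21 clears that bar, so the firm operates.
MC = 53 - 28y + 3y^2. Setting P = MC and taking the root on the rising branch gives y* = 8.
TR = 21·8 = 168. TC = 506 + 40 = 546. Profit = 168 − 546 = -¥378.
By producing, the firm covers all variable cost plus ¥128 of fixed cost; shutting down would lose the full ¥506.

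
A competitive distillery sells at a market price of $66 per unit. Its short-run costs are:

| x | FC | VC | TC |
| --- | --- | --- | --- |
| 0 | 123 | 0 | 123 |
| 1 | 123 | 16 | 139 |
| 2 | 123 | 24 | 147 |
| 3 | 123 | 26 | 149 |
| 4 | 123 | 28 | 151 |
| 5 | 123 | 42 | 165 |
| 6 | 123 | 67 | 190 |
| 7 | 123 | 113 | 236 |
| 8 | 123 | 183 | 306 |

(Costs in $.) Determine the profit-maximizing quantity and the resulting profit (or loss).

Profit at each row (π = 66x − TC): x=0: -123; x=1: -73; x=2: -15; x=3: 49; x=4: 113; x=5: 165; x=6: 206; x=7: 226; x=8: 222.
Profit is maximized at x = 7. AVC there is 113/7 = $16.14 ≤ P, so producing beats shutting down (which would give -$123).

x = 7; profit = $226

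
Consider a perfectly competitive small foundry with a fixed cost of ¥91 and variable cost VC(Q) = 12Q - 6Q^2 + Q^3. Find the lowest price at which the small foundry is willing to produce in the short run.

¥3 per unit

The shutdown price is the minimum of AVC. VC = 12Q - 6Q^2 + Q^3, so AVC = 12 - 6Q + Q^2.
At the minimum of AVC, MC = AVC. MC = 12 - 12Q + 3Q^2; setting MC = AVC gives 2Q^2 - 6Q = 0, so Q = 3. min AVC = 3.
The firm shuts down for any P below ¥3.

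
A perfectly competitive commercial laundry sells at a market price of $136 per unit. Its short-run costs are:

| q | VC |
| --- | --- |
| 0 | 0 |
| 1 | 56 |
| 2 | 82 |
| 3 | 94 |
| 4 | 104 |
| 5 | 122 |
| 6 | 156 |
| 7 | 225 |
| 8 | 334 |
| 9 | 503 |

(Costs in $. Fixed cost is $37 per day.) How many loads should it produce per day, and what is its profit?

Compute π = P·q − TC at each output: q=0: -37; q=1: 43; q=2: 153; q=3: 277; q=4: 403; q=5: 521; q=6: 623; q=7: 690; q=8: 717; q=9: 684.
Profit is maximized at q = 8. AVC there is 334/8 = $41.75 ≤ P, so producing beats shutting down (which would give -$37).

q = 8; profit = $717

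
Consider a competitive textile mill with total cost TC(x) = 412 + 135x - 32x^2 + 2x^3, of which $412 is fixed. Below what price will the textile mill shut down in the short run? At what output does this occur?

$7 per unit, at x = 8

Short-run supply begins at min AVC. From VC = 135x - 32x^2 + 2x^3, AVC = 135 - 32x + 2x^2.
At the minimum of AVC, MC = AVC. MC = 135 - 64x + 6x^2; setting MC = AVC gives 4x^2 - 32x = 0, so x = 8. min AVC = 7.
The firm shuts down for any P below $7.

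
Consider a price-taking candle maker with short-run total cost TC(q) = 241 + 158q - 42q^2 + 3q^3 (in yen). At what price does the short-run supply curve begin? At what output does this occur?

¥11 per unit, at q = 7

Short-run supply begins at min AVC. From VC = 158q - 42q^2 + 3q^3, AVC = 158 - 42q + 3q^2.
dAVC/dq = -42 + 6q = 0 gives q = 7. min AVC = 158 - 42·7 + 3·7^2 = 11.
For P < ¥11 the firm produces nothing.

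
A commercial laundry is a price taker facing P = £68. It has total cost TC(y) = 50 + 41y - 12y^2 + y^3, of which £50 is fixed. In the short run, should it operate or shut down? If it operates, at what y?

Produce at y = 9

Strip out fixed cost: VC = 41y - 12y^2 + y^3. Then AVC = 41 - 12y + y^2 and MC = 41 - 24y + 3y^2.
The AVC parabola has its vertex at y = 12/2 = 6, where AVC = 41 - 12·6 + 6^2 = £5.
Since P = £68 ≥ min AVC = £5, price covers variable cost and the firm should produce.
Solving P = MC: -27 - 24y + 3y^2 = 0 ⇒ y = -1 or 9. On the upward-sloping branch, y* = 9.
Check: AVC at y = 9 is £14 ≤ P, so revenue covers variable cost.
Profit = P·y − TC = 68·9 − 176 = £436.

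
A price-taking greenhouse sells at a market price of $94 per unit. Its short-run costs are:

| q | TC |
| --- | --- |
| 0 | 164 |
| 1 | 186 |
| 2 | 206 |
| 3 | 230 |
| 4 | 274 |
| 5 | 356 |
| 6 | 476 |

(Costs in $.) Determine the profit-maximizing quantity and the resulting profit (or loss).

q = 5; profit = $114

Profit at each row (π = 94q − TC): q=0: -164; q=1: -92; q=2: -18; q=3: 52; q=4: 102; q=5: 114; q=6: 88.
Profit is maximized at q = 5. AVC there is 192/5 = $38.40 ≤ P, so producing beats shutting down (which would give -$164).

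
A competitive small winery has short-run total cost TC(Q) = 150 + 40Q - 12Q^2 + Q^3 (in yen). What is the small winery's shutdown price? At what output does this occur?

Short-run supply begins at min AVC. From VC = 40Q - 12Q^2 + Q^3, AVC = 40 - 12Q + Q^2.
At the minimum of AVC, MC = AVC. MC = 40 - 24Q + 3Q^2; setting MC = AVC gives 2Q^2 - 12Q = 0, so Q = 6. min AVC = 4.
So the shutdown price is ¥4.

¥4 per unit, at Q = 6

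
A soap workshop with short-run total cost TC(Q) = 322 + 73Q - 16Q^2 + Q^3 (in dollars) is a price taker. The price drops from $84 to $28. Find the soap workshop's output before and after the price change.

Output falls from 11 to 9

MC = 73 - 32Q + 3Q^2; the shutdown threshold is min AVC = $9 (at Q = 8).
With P = $84 above the shutdown price, P = MC gives Q = 11.
At P = $28 ≥ min AVC, set P = MC: Q = 9. The firm stays open but cuts output.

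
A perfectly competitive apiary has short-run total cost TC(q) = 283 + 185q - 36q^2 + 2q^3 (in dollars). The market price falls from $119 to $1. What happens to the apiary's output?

Output falls from 11 to 0 (the firm shuts down)

AVC = 185 - 36q + 2q^2, minimized at q = 9 where min AVC = $23. MC = 185 - 72q + 6q^2.
At P = $119 ≥ min AVC, set P = MC on the rising branch: q = 11.
At P = $1 < min AVC = $23, price no longer covers variable cost at any output, so the firm shuts down: q = 0.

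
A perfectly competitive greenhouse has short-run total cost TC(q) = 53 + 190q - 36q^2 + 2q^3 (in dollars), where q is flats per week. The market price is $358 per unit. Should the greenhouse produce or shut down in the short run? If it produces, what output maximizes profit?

Produce at q = 14

Strip out fixed cost: VC = 190q - 36q^2 + 2q^3. Then AVC = 190 - 36q + 2q^2 and MC = 190 - 72q + 6q^2.
AVC is minimized where dAVC/dq = -36 + 4q = 0, at q = 9; min AVC = 190 - 36·9 + 2·9^2 = $28.
Because $358 ≥ $28, revenue can cover variable cost; the firm operates.
P = MC gives -168 - 72q + 6q^2 = 0, with roots -2 and 14. Take the larger (rising MC): q* = 14.
Check: AVC at q = 14 is $78 ≤ P, so revenue covers variable cost.
Profit = P·q − TC = 358·14 − 1145 = $3867.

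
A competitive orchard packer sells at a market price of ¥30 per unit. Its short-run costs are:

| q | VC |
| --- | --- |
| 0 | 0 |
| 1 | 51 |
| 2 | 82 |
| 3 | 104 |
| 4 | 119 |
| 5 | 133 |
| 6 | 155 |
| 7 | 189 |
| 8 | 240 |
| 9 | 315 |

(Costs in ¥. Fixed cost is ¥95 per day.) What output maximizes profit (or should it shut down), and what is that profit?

q = 6; profit = -¥70

Profit at each row (π = 30q − TC): q=0: -95; q=1: -116; q=2: -117; q=3: -109; q=4: -94; q=5: -78; q=6: -70; q=7: -74; q=8: -95; q=9: -140.
Profit is maximized at q = 6. AVC there is 155/6 = ¥25.83 ≤ P, so producing beats shutting down (which would give -¥95).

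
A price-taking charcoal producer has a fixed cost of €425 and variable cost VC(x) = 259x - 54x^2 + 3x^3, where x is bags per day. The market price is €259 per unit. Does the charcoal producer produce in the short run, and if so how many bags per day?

Produce at x = 12

Strip out fixed cost: VC = 259x - 54x^2 + 3x^3. Then AVC = 259 - 54x + 3x^2 and MC = 259 - 108x + 9x^2.
AVC hits its minimum where MC = AVC, at x = 9, giving min AVC = 259 - 54·9 + 3·9^2 = €16.
Because €259 ≥ €16, revenue can cover variable cost; the firm operates.
Set P = MC: 259 = 259 - 108x + 9x^2 → -108x + 9x^2 = 0. The roots are x = 0 and x = 12; the profit-maximizing output is on the rising part of MC, so x* = 12.
Check: AVC at x = 12 is €43 ≤ P, so revenue covers variable cost.
Profit = P·x − TC = 259·12 − 941 = €2167.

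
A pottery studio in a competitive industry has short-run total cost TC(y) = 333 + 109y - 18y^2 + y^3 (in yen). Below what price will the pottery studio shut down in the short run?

The firm shuts down when price falls below the minimum of average variable cost. AVC = VC/y = 109 - 18y + y^2.
At the minimum of AVC, MC = AVC. MC = 109 - 36y + 3y^2; setting MC = AVC gives 2y^2 - 18y = 0, so y = 9. min AVC = 28.
The firm shuts down for any P below ¥28.

¥28 per unit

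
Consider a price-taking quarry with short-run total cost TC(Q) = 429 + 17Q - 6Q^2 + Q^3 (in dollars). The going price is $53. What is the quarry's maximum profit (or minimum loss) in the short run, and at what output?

AVC = 17 - 6Q + Q^2; min AVC = $8 at Q = 3. Since P = $53 ≥ min AVC, the firm produces.
With MC = 17 - 12Q + 3Q^2, P = MC on the upward-sloping part at Q* = 6.
TR = 53·6 = 318. TC = 429 + 102 = 531. Profit = 318 − 531 = -$213.
Shutting down would mean losing the fixed cost of $429, so operating at a loss of $213 is better by $216.

Profit = -$213 at Q = 6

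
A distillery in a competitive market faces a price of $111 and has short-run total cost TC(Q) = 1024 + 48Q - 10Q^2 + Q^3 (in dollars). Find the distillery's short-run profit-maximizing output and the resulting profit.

Profit = -$376 at Q = 9

AVC = 48 - 10Q + Q^2; min AVC = $23 at Q = 5. Since P = $111 ≥ min AVC, the firm produces.
MC = 48 - 20Q + 3Q^2. Setting P = MC and taking the root on the rising branch gives Q* = 9.
TR = 111·9 = 999. TC = 1024 + 351 = 1375. Profit = 999 − 1375 = -$376.
That loss of $376 beats the $1024 the firm would lose by shutting down; producing recovers $648 of fixed cost.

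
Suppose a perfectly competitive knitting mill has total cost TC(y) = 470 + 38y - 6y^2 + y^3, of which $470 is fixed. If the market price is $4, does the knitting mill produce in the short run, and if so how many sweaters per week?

Strip out fixed cost: VC = 38y - 6y^2 + y^3. Then AVC = 38 - 6y + y^2 and MC = 38 - 12y + 3y^2.
The AVC parabola has its vertex at y = 6/2 = 3, where AVC = 38 - 6·3 + 3^2 = $29.
Since P = $4 < min AVC = $29, price fails to cover variable cost at any output.
Shutting down limits the loss to fixed cost, $470.

Shut down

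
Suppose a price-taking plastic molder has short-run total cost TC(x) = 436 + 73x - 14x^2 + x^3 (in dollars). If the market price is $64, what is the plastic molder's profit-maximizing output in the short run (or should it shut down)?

Produce at x = 9

Strip out fixed cost: VC = 73x - 14x^2 + x^3. Then AVC = 73 - 14x + x^2 and MC = 73 - 28x + 3x^2.
The AVC parabola has its vertex at x = 14/2 = 7, where AVC = 73 - 14·7 + 7^2 = $24.
P = $64 exceeds min AVC = $24, so the firm stays open.
P = MC gives 9 - 28x + 3x^2 = 0, with roots 1/3 and 9. Take the larger (rising MC): x* = 9.
Check: AVC at x = 9 is $28 ≤ P, so revenue covers variable cost.
Profit = P·x − TC = 64·9 − 688 = -$112, a loss, but smaller than the $436 fixed cost the firm would lose by shutting down.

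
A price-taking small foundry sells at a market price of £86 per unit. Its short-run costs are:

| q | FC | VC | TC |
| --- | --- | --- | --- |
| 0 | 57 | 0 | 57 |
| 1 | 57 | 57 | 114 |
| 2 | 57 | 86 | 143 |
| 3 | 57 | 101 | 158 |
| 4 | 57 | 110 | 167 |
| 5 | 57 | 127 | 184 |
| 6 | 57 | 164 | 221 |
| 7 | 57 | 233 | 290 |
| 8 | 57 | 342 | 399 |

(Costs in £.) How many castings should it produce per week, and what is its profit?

Profit at each row (π = 86q − TC): q=0: -57; q=1: -28; q=2: 29; q=3: 100; q=4: 177; q=5: 246; q=6: 295; q=7: 312; q=8: 289.
Profit is maximized at q = 7. AVC there is 233/7 = £33.29 ≤ P, so producing beats shutting down (which would give -£57).

q = 7; profit = £312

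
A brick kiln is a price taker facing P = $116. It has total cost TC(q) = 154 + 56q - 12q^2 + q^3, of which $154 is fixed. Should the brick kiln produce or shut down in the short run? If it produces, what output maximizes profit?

Produce at q = 10

Strip out fixed cost: VC = 56q - 12q^2 + q^3. Then AVC = 56 - 12q + q^2 and MC = 56 - 24q + 3q^2.
The AVC parabola has its vertex at q = 12/2 = 6, where AVC = 56 - 12·6 + 6^2 = $20.
Since P = $116 ≥ min AVC = $20, price covers variable cost and the firm should produce.
Solving P = MC: -60 - 24q + 3q^2 = 0 ⇒ q = -2 or 10. On the upward-sloping branch, q* = 10.
Check: AVC at q = 10 is $36 ≤ P, so revenue covers variable cost.
Profit = P·q − TC = 116·10 − 514 = $646.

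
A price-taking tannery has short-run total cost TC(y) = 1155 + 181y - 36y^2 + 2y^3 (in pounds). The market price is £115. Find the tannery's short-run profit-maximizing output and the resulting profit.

AVC = 181 - 36y + 2y^2 has its minimum £19 at y = 9; price £115 clears that bar, so the firm operates.
MC = 181 - 72y + 6y^2. Setting P = MC and taking the root on the rising branch gives y* = 11.
TR = 115·11 = 1265. TC = 1155 + 297 = 1452. Profit = 1265 − 1452 = -£187.
That loss of £187 beats the £1155 the firm would lose by shutting down; producing recovers £968 of fixed cost.

Profit = -£187 at y = 11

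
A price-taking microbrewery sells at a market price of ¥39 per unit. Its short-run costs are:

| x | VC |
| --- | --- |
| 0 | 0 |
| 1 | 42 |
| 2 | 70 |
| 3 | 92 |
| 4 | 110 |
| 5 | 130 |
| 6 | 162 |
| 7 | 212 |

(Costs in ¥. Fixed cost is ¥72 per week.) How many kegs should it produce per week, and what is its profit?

x = 6; profit = ¥0

Tabulate TR − TC: x=0: -72; x=1: -75; x=2: -64; x=3: -47; x=4: -26; x=5: -7; x=6: 0; x=7: -11.
Profit is maximized at x = 6. AVC there is 162/6 = ¥27 ≤ P, so producing beats shutting down (which would give -¥72).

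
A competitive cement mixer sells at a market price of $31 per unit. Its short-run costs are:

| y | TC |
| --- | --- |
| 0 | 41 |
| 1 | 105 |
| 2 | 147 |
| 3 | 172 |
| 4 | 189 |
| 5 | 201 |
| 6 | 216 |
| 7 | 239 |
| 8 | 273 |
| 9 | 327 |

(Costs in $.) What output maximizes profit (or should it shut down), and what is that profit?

y = 7; profit = -$22

Profit at each row (π = 31y − TC): y=0: -41; y=1: -74; y=2: -85; y=3: -79; y=4: -65; y=5: -46; y=6: -30; y=7: -22; y=8: -25; y=9: -48.
Profit is maximized at y = 7. AVC there is 198/7 = $28.29 ≤ P, so producing beats shutting down (which would give -$41).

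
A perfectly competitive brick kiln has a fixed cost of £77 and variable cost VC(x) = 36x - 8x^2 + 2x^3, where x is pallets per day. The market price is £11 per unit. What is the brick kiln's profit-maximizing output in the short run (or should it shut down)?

Variable cost is VC = 36x - 8x^2 + 2x^3, so AVC = VC/x = 36 - 8x + 2x^2 and MC = dTC/dx = 36 - 16x + 6x^2.
The AVC parabola has its vertex at x = 8/4 = 2, where AVC = 36 - 8·2 + 2·2^2 = £28.
P = £11 lies below min AVC = £28; no output level covers variable cost.
Shutting down limits the loss to fixed cost, £77.

Shut down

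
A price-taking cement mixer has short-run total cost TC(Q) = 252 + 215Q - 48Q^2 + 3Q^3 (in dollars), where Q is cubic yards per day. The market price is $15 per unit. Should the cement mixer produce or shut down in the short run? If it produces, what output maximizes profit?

Shut down

Strip out fixed cost: VC = 215Q - 48Q^2 + 3Q^3. Then AVC = 215 - 48Q + 3Q^2 and MC = 215 - 96Q + 9Q^2.
The AVC parabola has its vertex at Q = 48/6 = 8, where AVC = 215 - 48·8 + 3·8^2 = $23.
Since P = $15 < min AVC = $23, price fails to cover variable cost at any output.
Best response: produce nothing and absorb the $252 fixed cost.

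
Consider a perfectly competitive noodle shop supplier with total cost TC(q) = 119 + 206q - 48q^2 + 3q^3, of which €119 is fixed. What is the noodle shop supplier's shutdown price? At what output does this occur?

€14 per unit, at q = 8

The firm shuts down when price falls below the minimum of average variable cost. AVC = VC/q = 206 - 48q + 3q^2.
At the minimum of AVC, MC = AVC. MC = 206 - 96q + 9q^2; setting MC = AVC gives 6q^2 - 48q = 0, so q = 8. min AVC = 14.
The firm shuts down for any P below €14.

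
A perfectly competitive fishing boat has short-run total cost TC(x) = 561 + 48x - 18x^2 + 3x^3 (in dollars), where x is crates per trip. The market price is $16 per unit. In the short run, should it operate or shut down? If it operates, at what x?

Shut down

Strip out fixed cost: VC = 48x - 18x^2 + 3x^3. Then AVC = 48 - 18x + 3x^2 and MC = 48 - 36x + 9x^2.
AVC is minimized where dAVC/dx = -18 + 6x = 0, at x = 3; min AVC = 48 - 18·3 + 3·3^2 = $21.
P = $16 lies below min AVC = $21; no output level covers variable cost.
Best response: produce nothing and absorb the $561 fixed cost.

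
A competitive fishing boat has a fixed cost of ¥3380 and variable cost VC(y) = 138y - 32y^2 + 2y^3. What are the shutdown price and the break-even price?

Shutdown price = ¥10; break-even price = ¥320

AVC = 138 - 32y + 2y^2; minimized at y = 8, giving min AVC = ¥10. That is the shutdown price.
ATC = 3380/y + 138 - 32y + 2y^2. Setting dATC/dy = −3380/y^2 − 32 + 4y = 0 gives y = 13 (since 4·13^3 − 32·13^2 = 3380).
min ATC = 3380/13 + 138 − 32·13 + 2·13^2 = ¥320. That is the break-even price.
For ¥10 ≤ P < ¥320 the firm produces at a loss; below ¥10 it shuts down.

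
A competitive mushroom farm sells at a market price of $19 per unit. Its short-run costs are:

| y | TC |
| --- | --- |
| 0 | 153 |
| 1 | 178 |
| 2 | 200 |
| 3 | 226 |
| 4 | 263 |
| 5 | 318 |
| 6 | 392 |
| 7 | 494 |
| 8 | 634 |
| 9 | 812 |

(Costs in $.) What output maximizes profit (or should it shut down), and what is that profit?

Tabulate TR − TC: y=0: -153; y=1: -159; y=2: -162; y=3: -169; y=4: -187; y=5: -223; y=6: -278; y=7: -361; y=8: -482; y=9: -641.
Profit is highest at y = 0. Equivalently, the lowest AVC in the table is 47/2 ≈ $23.50 at y = 2, and P = $19 falls below it — price never covers variable cost, so the firm shuts down and loses only its fixed cost.

y = 0 (shut down); profit = -$153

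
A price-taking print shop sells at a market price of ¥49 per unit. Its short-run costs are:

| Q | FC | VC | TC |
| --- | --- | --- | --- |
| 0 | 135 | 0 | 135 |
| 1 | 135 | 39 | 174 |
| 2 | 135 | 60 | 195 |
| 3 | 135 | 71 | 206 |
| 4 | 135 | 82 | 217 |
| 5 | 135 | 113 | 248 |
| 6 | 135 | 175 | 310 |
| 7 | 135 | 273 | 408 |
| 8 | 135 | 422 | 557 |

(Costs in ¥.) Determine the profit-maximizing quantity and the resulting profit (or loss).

Profit at each row (π = 49Q − TC): Q=0: -135; Q=1: -125; Q=2: -97; Q=3: -59; Q=4: -21; Q=5: -3; Q=6: -16; Q=7: -65; Q=8: -165.
Profit is maximized at Q = 5. AVC there is 113/5 = ¥22.60 ≤ P, so producing beats shutting down (which would give -¥135).

Q = 5; profit = -¥3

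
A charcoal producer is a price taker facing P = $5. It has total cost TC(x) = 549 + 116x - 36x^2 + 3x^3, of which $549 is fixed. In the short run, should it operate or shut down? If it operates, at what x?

From TC, MC = TC'(x) = 116 - 72x + 9x^2 and AVC = VC/x = 116 - 36x + 3x^2.
The AVC parabola has its vertex at x = 36/6 = 6, where AVC = 116 - 36·6 + 3·6^2 = $8.
P = $5 lies below min AVC = $8; no output level covers variable cost.
Shutting down limits the loss to fixed cost, $549.

Shut down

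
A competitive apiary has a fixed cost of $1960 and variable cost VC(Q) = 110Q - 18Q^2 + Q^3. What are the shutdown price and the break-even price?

AVC = 110 - 18Q + Q^2; minimized at Q = 9, giving min AVC = $29. That is the shutdown price.
ATC = 1960/Q + 110 - 18Q + Q^2. Setting dATC/dQ = −1960/Q^2 − 18 + 2Q = 0 gives Q = 14 (since 2·14^3 − 18·14^2 = 1960).
min ATC = 1960/14 + 110 − 18·14 + 14^2 = $194. That is the break-even price.
For $29 ≤ P < $194 the firm produces at a loss; below $29 it shuts down.

Shutdown price = $29; break-even price = $194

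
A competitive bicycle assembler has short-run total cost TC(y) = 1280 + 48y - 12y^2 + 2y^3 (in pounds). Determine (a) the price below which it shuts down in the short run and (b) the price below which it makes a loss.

Shutdown price = £30; break-even price = £240

Shutdown price = min AVC. AVC = 48 - 12y + 2y^2, with vertex at y = 3 and minimum £30.
ATC = 1280/y + 48 - 12y + 2y^2. Setting dATC/dy = −1280/y^2 − 12 + 4y = 0 gives y = 8 (since 4·8^3 − 12·8^2 = 1280).
min ATC = 1280/8 + 48 − 12·8 + 2·8^2 = £240. That is the break-even price.
For £30 ≤ P < £240 the firm produces at a loss; below £30 it shuts down.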